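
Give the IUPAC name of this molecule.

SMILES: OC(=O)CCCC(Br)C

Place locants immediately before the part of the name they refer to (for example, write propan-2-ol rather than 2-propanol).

5-bromohexanoic acid

Counting along the main chain through the –COOH group gives 6 carbons: the parent is hexane.
The highest-priority functional group is a carboxylic acid (terminal –COOH), so the name ends in -oic acid.
Number the chain so that the carboxylic acid carbon is C-1 by definition.
With this numbering: a bromo group at C-5.
The name is 5-bromohexanoic acid.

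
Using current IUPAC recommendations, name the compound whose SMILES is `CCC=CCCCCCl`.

8-chlorooct-3-ene

The longest carbon chain that includes the multiple bond has 8 carbons, so the parent hydride is octane.
The chain contains a C=C double bond, so the unsaturation ending is -ene.
Number the chain so that numbering from this end puts the double bond at C-3 rather than C-5.
With this numbering: the double bond between C-3 and C-4; a chloro group at C-8.
Assembling the pieces gives 8-chlorooct-3-ene.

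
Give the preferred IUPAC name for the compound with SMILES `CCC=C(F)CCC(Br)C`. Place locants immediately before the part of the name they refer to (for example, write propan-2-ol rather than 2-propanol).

7-bromo-4-fluorooct-3-ene

Counting along the main chain through the multiple bond gives 8 carbons: the parent is octane.
The chain contains a C=C double bond, so the unsaturation ending is -ene.
Choose the numbering such that numbering from this end puts the double bond at C-3 rather than C-5.
That gives the double bond between C-3 and C-4; a bromo group at C-7; a fluoro group at C-4.
Prefixes are listed alphabetically: bromo, fluoro.
The name is 7-bromo-4-fluorooct-3-ene.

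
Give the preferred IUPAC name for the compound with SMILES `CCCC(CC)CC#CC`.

5-ethyloct-2-yne

The longest chain bearing the multiple bond is 8 carbons long (octane).
A C≡C triple bond in the chain gives the infix -yne-.
Choose the numbering such that numbering from this end puts the triple bond at C-2 rather than C-6.
That gives the triple bond between C-2 and C-3; an ethyl group at C-5.
Putting it together: 5-ethyloct-2-yne.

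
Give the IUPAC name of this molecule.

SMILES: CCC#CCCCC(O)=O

oct-5-ynoic acid

Counting along the main chain through the –COOH group and the multiple bond gives 8 carbons: the parent is octane.
The principal characteristic group is a carboxylic acid (terminal –COOH), named with the suffix -oic acid.
A C≡C triple bond in the chain gives the infix -yne-.
Choose the numbering such that the carboxylic acid carbon is C-1 by definition.
With this numbering: the triple bond between C-5 and C-6.
The name is oct-5-ynoic acid.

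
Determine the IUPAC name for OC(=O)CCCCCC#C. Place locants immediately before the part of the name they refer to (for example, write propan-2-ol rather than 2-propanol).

The longest carbon chain that includes the –COOH group and the multiple bond has 8 carbons, so the parent hydride is octane.
A carboxylic acid (terminal –COOH) is the principal characteristic group, giving the suffix -oic acid.
A C≡C triple bond in the chain gives the infix -yne-.
The numbering direction is chosen so that the carboxylic acid carbon is C-1 by definition.
With this numbering: the triple bond between C-7 and C-8.
Assembling the pieces gives oct-7-ynoic acid.

oct-7-ynoic acid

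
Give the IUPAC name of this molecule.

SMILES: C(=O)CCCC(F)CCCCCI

5-fluoro-10-iododecanal

The longest carbon chain that includes the –CHO group has 10 carbons, so the parent hydride is decane.
The highest-priority functional group is an aldehyde (terminal –CHO), so the name ends in -al.
The numbering direction is chosen so that the aldehyde carbon is C-1 by definition.
That gives a fluoro group at C-5; an iodo group at C-10.
Prefixes are listed alphabetically: fluoro, iodo.
Putting it together: 5-fluoro-10-iododecanal.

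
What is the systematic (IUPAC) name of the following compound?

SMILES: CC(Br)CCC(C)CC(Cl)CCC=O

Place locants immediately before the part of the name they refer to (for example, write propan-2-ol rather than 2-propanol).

Counting along the main chain through the –CHO group gives 10 carbons: the parent is decane.
The principal characteristic group is an aldehyde (terminal –CHO), named with the suffix -al.
Number the chain so that the aldehyde carbon is C-1 by definition.
This places a bromo group at C-9; a chloro group at C-4; a methyl group at C-6.
Substituent prefixes are cited in alphabetical order (multiplying prefixes like di-/tri- are ignored for ordering).
Assembling the pieces gives 9-bromo-4-chloro-6-methyldecanal.

9-bromo-4-chloro-6-methyldecanal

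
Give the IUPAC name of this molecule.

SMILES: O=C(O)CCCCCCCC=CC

The longest carbon chain that includes the –COOH group and the multiple bond has 11 carbons, so the parent hydride is undecane.
A carboxylic acid (terminal –COOH) is the principal characteristic group, giving the suffix -oic acid.
The chain contains a C=C double bond, so the unsaturation ending is -ene.
The numbering direction is chosen so that the carboxylic acid carbon is C-1 by definition.
That gives the double bond between C-9 and C-10.
Assembling the pieces gives undec-9-enoic acid.

undec-9-enoic acid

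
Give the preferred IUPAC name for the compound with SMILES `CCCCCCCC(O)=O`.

octanoic acid

The longest carbon chain that includes the –COOH group has 8 carbons, so the parent hydride is octane.
The highest-priority functional group is a carboxylic acid (terminal –COOH), so the name ends in -oic acid.
Choose the numbering such that the carboxylic acid carbon is C-1 by definition.
The name is octanoic acid.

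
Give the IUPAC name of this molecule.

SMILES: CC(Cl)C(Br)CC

The longest continuous carbon chain has 5 atoms, so the parent hydride is pentane.
Choose the numbering such that the substituent locant set {2,3} is lower than {3,4} at the first point of difference.
With this numbering: a bromo group at C-3; a chloro group at C-2.
Prefixes are listed alphabetically: bromo, chloro.
Putting it together: 3-bromo-2-chloropentane.

3-bromo-2-chloropentane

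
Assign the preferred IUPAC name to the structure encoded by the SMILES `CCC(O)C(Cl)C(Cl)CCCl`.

The longest carbon chain that includes the –OH group has 7 carbons, so the parent hydride is heptane.
The highest-priority functional group is an alcohol (–OH), so the name ends in -ol.
The numbering direction is chosen so that numbering from this end puts the hydroxyl group at C-3 rather than C-5.
That gives the hydroxyl at C-3; chloro groups at C-4 and C-5 and C-7.
Assembling the pieces gives 4,5,7-trichloroheptan-3-ol.

4,5,7-trichloroheptan-3-ol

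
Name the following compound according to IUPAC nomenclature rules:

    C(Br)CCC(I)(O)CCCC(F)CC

The longest carbon chain that includes the –OH group has 10 carbons, so the parent hydride is decane.
The principal characteristic group is an alcohol (–OH), named with the suffix -ol.
Choose the numbering such that numbering from this end puts the hydroxyl group at C-4 rather than C-7.
With this numbering: the hydroxyl at C-4; a bromo group at C-1; a fluoro group at C-8; an iodo group at C-4.
Prefixes are listed alphabetically: bromo, fluoro, iodo.
Assembling the pieces gives 1-bromo-8-fluoro-4-iododecan-4-ol.

1-bromo-8-fluoro-4-iododecan-4-ol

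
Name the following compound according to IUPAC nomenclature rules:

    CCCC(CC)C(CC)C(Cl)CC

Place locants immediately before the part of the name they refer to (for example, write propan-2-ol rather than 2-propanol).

The longest continuous carbon chain has 8 atoms, so the parent hydride is octane.
Number the chain so that the substituent locant set {3,4,5} is lower than {4,5,6} at the first point of difference.
That gives a chloro group at C-3; ethyl groups at C-4 and C-5.
The substituents are ordered alphabetically, ignoring any di-/tri- multipliers.
The name is 3-chloro-4,5-diethyloctane.

3-chloro-4,5-diethyloctane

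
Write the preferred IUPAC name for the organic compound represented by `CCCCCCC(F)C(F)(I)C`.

2,3-difluoro-2-iodononane

The parent chain contains 9 carbons (nonane).
Number the chain so that the substituent locant set {2,2,3} is lower than {7,8,8} at the first point of difference.
That gives fluoro groups at C-2 and C-3; an iodo group at C-2.
Substituent prefixes are cited in alphabetical order (multiplying prefixes like di-/tri- are ignored for ordering).
Putting it together: 2,3-difluoro-2-iodononane.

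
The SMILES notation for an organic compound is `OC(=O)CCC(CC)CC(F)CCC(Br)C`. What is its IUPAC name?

9-bromo-4-ethyl-6-fluorodecanoic acid

The longest carbon chain that includes the –COOH group has 10 carbons, so the parent hydride is decane.
The principal characteristic group is a carboxylic acid (terminal –COOH), named with the suffix -oic acid.
Choose the numbering such that the carboxylic acid carbon is C-1 by definition.
This places a bromo group at C-9; an ethyl group at C-4; a fluoro group at C-6.
Substituent prefixes are cited in alphabetical order (multiplying prefixes like di-/tri- are ignored for ordering).
Assembling the pieces gives 9-bromo-4-ethyl-6-fluorodecanoic acid.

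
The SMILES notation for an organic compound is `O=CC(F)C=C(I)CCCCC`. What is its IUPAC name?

The longest carbon chain that includes the –CHO group and the multiple bond has 9 carbons, so the parent hydride is nonane.
The highest-priority functional group is an aldehyde (terminal –CHO), so the name ends in -al.
The chain contains a C=C double bond, so the unsaturation ending is -ene.
Choose the numbering such that the aldehyde carbon is C-1 by definition.
That gives the double bond between C-3 and C-4; a fluoro group at C-2; an iodo group at C-4.
The substituents are ordered alphabetically, ignoring any di-/tri- multipliers.
The name is 2-fluoro-4-iodonon-3-enal.

2-fluoro-4-iodonon-3-enal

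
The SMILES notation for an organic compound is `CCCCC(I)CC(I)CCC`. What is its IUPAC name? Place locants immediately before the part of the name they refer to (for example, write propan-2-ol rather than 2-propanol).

4,6-diiododecane

The longest carbon chain is 10 atoms: the parent is decane.
The numbering direction is chosen so that the substituent locant set {4,6} is lower than {5,7} at the first point of difference.
With this numbering: iodo groups at C-4 and C-6.
Assembling the pieces gives 4,6-diiododecane.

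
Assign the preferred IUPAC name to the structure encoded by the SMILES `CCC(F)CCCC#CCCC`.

9-fluoroundec-4-yne

The longest chain bearing the multiple bond is 11 carbons long (undecane).
There is one C≡C triple bond, indicated by the ending -yne.
Number the chain so that numbering from this end puts the triple bond at C-4 rather than C-7.
That gives the triple bond between C-4 and C-5; a fluoro group at C-9.
Assembling the pieces gives 9-fluoroundec-4-yne.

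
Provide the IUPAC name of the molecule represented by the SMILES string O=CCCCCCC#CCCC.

Counting along the main chain through the –CHO group and the multiple bond gives 11 carbons: the parent is undecane.
The principal characteristic group is an aldehyde (terminal –CHO), named with the suffix -al.
A C≡C triple bond in the chain gives the infix -yne-.
Choose the numbering such that the aldehyde carbon is C-1 by definition.
This places the triple bond between C-7 and C-8.
The name is undec-7-ynal.

undec-7-ynal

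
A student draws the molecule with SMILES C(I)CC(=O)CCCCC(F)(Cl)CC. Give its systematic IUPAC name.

8-chloro-8-fluoro-1-iododecan-3-one

The longest carbon chain that includes the carbonyl has 10 carbons, so the parent hydride is decane.
The principal characteristic group is a ketone (C=O on an internal carbon), named with the suffix -one.
Number the chain so that numbering from this end puts the carbonyl group at C-3 rather than C-8.
This places the carbonyl at C-3; a chloro group at C-8; a fluoro group at C-8; an iodo group at C-1.
Substituent prefixes are cited in alphabetical order (multiplying prefixes like di-/tri- are ignored for ordering).
Assembling the pieces gives 8-chloro-8-fluoro-1-iododecan-3-one.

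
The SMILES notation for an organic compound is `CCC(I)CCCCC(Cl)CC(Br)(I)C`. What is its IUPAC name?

The longest continuous carbon chain has 11 atoms, so the parent hydride is undecane.
Choose the numbering such that the substituent locant set {2,2,4,9} is lower than {3,8,10,10} at the first point of difference.
With this numbering: a bromo group at C-2; a chloro group at C-4; iodo groups at C-2 and C-9.
Prefixes are listed alphabetically: bromo, chloro, iodo.
Putting it together: 2-bromo-4-chloro-2,9-diiodoundecane.

2-bromo-4-chloro-2,9-diiodoundecane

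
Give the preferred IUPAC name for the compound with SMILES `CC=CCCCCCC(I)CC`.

The longest carbon chain that includes the multiple bond has 11 carbons, so the parent hydride is undecane.
There is one C=C double bond, indicated by the ending -ene.
Choose the numbering such that numbering from this end puts the double bond at C-2 rather than C-9.
With this numbering: the double bond between C-2 and C-3; an iodo group at C-9.
Assembling the pieces gives 9-iodoundec-2-ene.

9-iodoundec-2-ene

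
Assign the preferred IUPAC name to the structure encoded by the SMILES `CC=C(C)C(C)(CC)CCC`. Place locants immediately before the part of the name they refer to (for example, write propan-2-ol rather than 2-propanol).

4-ethyl-3,4-dimethylhept-2-ene

The longest carbon chain that includes the multiple bond has 7 carbons, so the parent hydride is heptane.
The chain contains a C=C double bond, so the unsaturation ending is -ene.
The numbering direction is chosen so that numbering from this end puts the double bond at C-2 rather than C-5.
With this numbering: the double bond between C-2 and C-3; an ethyl group at C-4; methyl groups at C-3 and C-4.
Prefixes are listed alphabetically: ethyl, methyl.
Assembling the pieces gives 4-ethyl-3,4-dimethylhept-2-ene.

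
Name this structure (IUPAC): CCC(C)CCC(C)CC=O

The longest carbon chain that includes the –CHO group has 8 carbons, so the parent hydride is octane.
An aldehyde (terminal –CHO) is the principal characteristic group, giving the suffix -al.
Number the chain so that the aldehyde carbon is C-1 by definition.
With this numbering: methyl groups at C-3 and C-6.
The name is 3,6-dimethyloctanal.

3,6-dimethyloctanal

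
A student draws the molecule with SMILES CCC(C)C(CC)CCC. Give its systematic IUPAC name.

The longest carbon chain is 7 atoms: the parent is heptane.
Number the chain so that the substituent locant set {3,4} is lower than {4,5} at the first point of difference.
With this numbering: an ethyl group at C-4; a methyl group at C-3.
Substituent prefixes are cited in alphabetical order (multiplying prefixes like di-/tri- are ignored for ordering).
The name is 4-ethyl-3-methylheptane.

4-ethyl-3-methylheptane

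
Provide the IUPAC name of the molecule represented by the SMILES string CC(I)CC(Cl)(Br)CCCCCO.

6-bromo-6-chloro-8-iodononan-1-ol

The longest carbon chain that includes the –OH group has 9 carbons, so the parent hydride is nonane.
The highest-priority functional group is an alcohol (–OH), so the name ends in -ol.
The numbering direction is chosen so that numbering from this end puts the hydroxyl group at C-1 rather than C-9.
That gives the hydroxyl at C-1; a bromo group at C-6; a chloro group at C-6; an iodo group at C-8.
The substituents are ordered alphabetically, ignoring any di-/tri- multipliers.
The name is 6-bromo-6-chloro-8-iodononan-1-ol.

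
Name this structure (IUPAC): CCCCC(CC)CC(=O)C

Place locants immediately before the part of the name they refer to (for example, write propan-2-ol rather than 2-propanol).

The longest carbon chain that includes the carbonyl has 8 carbons, so the parent hydride is octane.
A ketone (C=O on an internal carbon) is the principal characteristic group, giving the suffix -one.
Choose the numbering such that numbering from this end puts the carbonyl group at C-2 rather than C-7.
This places the carbonyl at C-2; an ethyl group at C-4.
The name is 4-ethyloctan-2-one.

4-ethyloctan-2-one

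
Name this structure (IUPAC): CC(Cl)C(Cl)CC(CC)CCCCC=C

The longest chain bearing the multiple bond is 11 carbons long (undecane).
There is one C=C double bond, indicated by the ending -ene.
Number the chain so that numbering from this end puts the double bond at C-1 rather than C-10.
With this numbering: the double bond between C-1 and C-2; chloro groups at C-9 and C-10; an ethyl group at C-7.
Substituent prefixes are cited in alphabetical order (multiplying prefixes like di-/tri- are ignored for ordering).
Putting it together: 9,10-dichloro-7-ethylundec-1-ene.

9,10-dichloro-7-ethylundec-1-ene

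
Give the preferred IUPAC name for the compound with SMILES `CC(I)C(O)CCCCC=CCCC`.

2-iodododec-8-en-3-ol

Counting along the main chain through the –OH group and the multiple bond gives 12 carbons: the parent is dodecane.
The highest-priority functional group is an alcohol (–OH), so the name ends in -ol.
A C=C double bond in the chain gives the infix -ene-.
Number the chain so that numbering from this end puts the hydroxyl group at C-3 rather than C-10.
With this numbering: the hydroxyl at C-3; the double bond between C-8 and C-9; an iodo group at C-2.
Putting it together: 2-iodododec-8-en-3-ol.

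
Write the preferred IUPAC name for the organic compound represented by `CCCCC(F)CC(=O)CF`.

1,4-difluorooctan-2-one

The longest chain bearing the carbonyl is 8 carbons long (octane).
The highest-priority functional group is a ketone (C=O on an internal carbon), so the name ends in -one.
The numbering direction is chosen so that numbering from this end puts the carbonyl group at C-2 rather than C-7.
With this numbering: the carbonyl at C-2; fluoro groups at C-1 and C-4.
The name is 1,4-difluorooctan-2-one.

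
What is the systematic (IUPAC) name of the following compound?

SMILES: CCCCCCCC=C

The longest carbon chain that includes the multiple bond has 9 carbons, so the parent hydride is nonane.
The chain contains a C=C double bond, so the unsaturation ending is -ene.
Choose the numbering such that numbering from this end puts the double bond at C-1 rather than C-8.
That gives the double bond between C-1 and C-2.
Putting it together: non-1-ene.

non-1-ene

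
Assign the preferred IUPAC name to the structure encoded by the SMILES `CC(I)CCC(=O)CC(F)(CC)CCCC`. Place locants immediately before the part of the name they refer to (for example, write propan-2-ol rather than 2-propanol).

7-ethyl-7-fluoro-2-iodoundecan-5-one

Counting along the main chain through the carbonyl gives 11 carbons: the parent is undecane.
The highest-priority functional group is a ketone (C=O on an internal carbon), so the name ends in -one.
The numbering direction is chosen so that numbering from this end puts the carbonyl group at C-5 rather than C-7.
With this numbering: the carbonyl at C-5; an ethyl group at C-7; a fluoro group at C-7; an iodo group at C-2.
The substituents are ordered alphabetically, ignoring any di-/tri- multipliers.
Assembling the pieces gives 7-ethyl-7-fluoro-2-iodoundecan-5-one.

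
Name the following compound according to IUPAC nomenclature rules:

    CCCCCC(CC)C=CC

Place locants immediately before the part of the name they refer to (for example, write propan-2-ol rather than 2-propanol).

The longest chain bearing the multiple bond is 9 carbons long (nonane).
The chain contains a C=C double bond, so the unsaturation ending is -ene.
The numbering direction is chosen so that numbering from this end puts the double bond at C-2 rather than C-7.
With this numbering: the double bond between C-2 and C-3; an ethyl group at C-4.
The name is 4-ethylnon-2-ene.

4-ethylnon-2-ene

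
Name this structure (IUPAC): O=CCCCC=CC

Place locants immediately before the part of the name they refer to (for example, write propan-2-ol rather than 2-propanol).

hept-5-enal

The longest chain bearing the –CHO group and the multiple bond is 7 carbons long (heptane).
An aldehyde (terminal –CHO) is the principal characteristic group, giving the suffix -al.
There is one C=C double bond, indicated by the ending -ene.
Number the chain so that the aldehyde carbon is C-1 by definition.
This places the double bond between C-5 and C-6.
Putting it together: hept-5-enal.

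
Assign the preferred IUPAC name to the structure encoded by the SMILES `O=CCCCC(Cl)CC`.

5-chloroheptanal

The longest chain bearing the –CHO group is 7 carbons long (heptane).
The highest-priority functional group is an aldehyde (terminal –CHO), so the name ends in -al.
Choose the numbering such that the aldehyde carbon is C-1 by definition.
That gives a chloro group at C-5.
Putting it together: 5-chloroheptanal.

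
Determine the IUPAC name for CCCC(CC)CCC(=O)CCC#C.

The longest chain bearing the carbonyl and the multiple bond is 11 carbons long (undecane).
The principal characteristic group is a ketone (C=O on an internal carbon), named with the suffix -one.
The chain contains a C≡C triple bond, so the unsaturation ending is -yne.
Number the chain so that numbering from this end puts the carbonyl group at C-5 rather than C-7.
With this numbering: the carbonyl at C-5; the triple bond between C-1 and C-2; an ethyl group at C-8.
Putting it together: 8-ethylundec-1-yn-5-one.

8-ethylundec-1-yn-5-one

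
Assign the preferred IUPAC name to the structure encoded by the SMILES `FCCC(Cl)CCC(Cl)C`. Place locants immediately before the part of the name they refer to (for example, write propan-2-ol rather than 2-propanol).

3,6-dichloro-1-fluoroheptane

The longest carbon chain is 7 atoms: the parent is heptane.
Choose the numbering such that the substituent locant set {1,3,6} is lower than {2,5,7} at the first point of difference.
That gives chloro groups at C-3 and C-6; a fluoro group at C-1.
Prefixes are listed alphabetically: chloro, fluoro.
The name is 3,6-dichloro-1-fluoroheptane.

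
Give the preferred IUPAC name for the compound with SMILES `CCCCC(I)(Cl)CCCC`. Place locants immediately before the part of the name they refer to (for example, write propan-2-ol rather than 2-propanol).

5-chloro-5-iodononane

The longest continuous carbon chain has 9 atoms, so the parent hydride is nonane.
The molecule is symmetric, so either numbering direction gives the same locants.
This places a chloro group at C-5; an iodo group at C-5.
Prefixes are listed alphabetically: chloro, iodo.
Assembling the pieces gives 5-chloro-5-iodononane.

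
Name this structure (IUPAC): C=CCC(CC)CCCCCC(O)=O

7-ethyldec-9-enoic acid

The longest carbon chain that includes the –COOH group and the multiple bond has 10 carbons, so the parent hydride is decane.
A carboxylic acid (terminal –COOH) is the principal characteristic group, giving the suffix -oic acid.
A C=C double bond in the chain gives the infix -ene-.
The numbering direction is chosen so that the carboxylic acid carbon is C-1 by definition.
That gives the double bond between C-9 and C-10; an ethyl group at C-7.
The name is 7-ethyldec-9-enoic acid.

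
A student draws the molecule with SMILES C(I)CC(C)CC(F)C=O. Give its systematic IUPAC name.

The longest carbon chain that includes the –CHO group has 6 carbons, so the parent hydride is hexane.
An aldehyde (terminal –CHO) is the principal characteristic group, giving the suffix -al.
The numbering direction is chosen so that the aldehyde carbon is C-1 by definition.
With this numbering: a fluoro group at C-2; an iodo group at C-6; a methyl group at C-4.
The substituents are ordered alphabetically, ignoring any di-/tri- multipliers.
Putting it together: 2-fluoro-6-iodo-4-methylhexanal.

2-fluoro-6-iodo-4-methylhexanal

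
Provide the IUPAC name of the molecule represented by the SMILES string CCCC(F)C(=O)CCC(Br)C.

The longest chain bearing the carbonyl is 9 carbons long (nonane).
A ketone (C=O on an internal carbon) is the principal characteristic group, giving the suffix -one.
The numbering direction is chosen so that the substituent locant set {2,6} is lower than {4,8} at the first point of difference.
That gives the carbonyl at C-5; a bromo group at C-2; a fluoro group at C-6.
The substituents are ordered alphabetically, ignoring any di-/tri- multipliers.
The name is 2-bromo-6-fluorononan-5-one.

2-bromo-6-fluorononan-5-one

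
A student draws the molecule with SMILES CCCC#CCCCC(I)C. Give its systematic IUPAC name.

9-iododec-4-yne

Counting along the main chain through the multiple bond gives 10 carbons: the parent is decane.
There is one C≡C triple bond, indicated by the ending -yne.
Number the chain so that numbering from this end puts the triple bond at C-4 rather than C-6.
That gives the triple bond between C-4 and C-5; an iodo group at C-9.
The name is 9-iododec-4-yne.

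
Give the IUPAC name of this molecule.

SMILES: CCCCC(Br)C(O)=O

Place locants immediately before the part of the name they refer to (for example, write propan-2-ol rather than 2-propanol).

2-bromohexanoic acid

The longest chain bearing the –COOH group is 6 carbons long (hexane).
The highest-priority functional group is a carboxylic acid (terminal –COOH), so the name ends in -oic acid.
The numbering direction is chosen so that the carboxylic acid carbon is C-1 by definition.
That gives a bromo group at C-2.
Putting it together: 2-bromohexanoic acid.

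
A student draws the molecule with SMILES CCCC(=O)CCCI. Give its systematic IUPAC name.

Counting along the main chain through the carbonyl gives 7 carbons: the parent is heptane.
The principal characteristic group is a ketone (C=O on an internal carbon), named with the suffix -one.
Choose the numbering such that the substituent locant set {1} is lower than {7} at the first point of difference.
With this numbering: the carbonyl at C-4; an iodo group at C-1.
The name is 1-iodoheptan-4-one.

1-iodoheptan-4-one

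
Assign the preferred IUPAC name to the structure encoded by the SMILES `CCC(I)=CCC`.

3-iodohex-3-ene

The longest carbon chain that includes the multiple bond has 6 carbons, so the parent hydride is hexane.
The chain contains a C=C double bond, so the unsaturation ending is -ene.
Choose the numbering such that the substituent locant set {3} is lower than {4} at the first point of difference.
That gives the double bond between C-3 and C-4; an iodo group at C-3.
Assembling the pieces gives 3-iodohex-3-ene.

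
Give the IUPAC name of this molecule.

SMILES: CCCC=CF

The longest chain bearing the multiple bond is 5 carbons long (pentane).
A C=C double bond in the chain gives the infix -ene-.
Number the chain so that numbering from this end puts the double bond at C-1 rather than C-4.
With this numbering: the double bond between C-1 and C-2; a fluoro group at C-1.
Assembling the pieces gives 1-fluoropent-1-ene.

1-fluoropent-1-ene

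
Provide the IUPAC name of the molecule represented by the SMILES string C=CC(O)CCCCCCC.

The longest carbon chain that includes the –OH group and the multiple bond has 10 carbons, so the parent hydride is decane.
An alcohol (–OH) is the principal characteristic group, giving the suffix -ol.
The chain contains a C=C double bond, so the unsaturation ending is -ene.
Number the chain so that numbering from this end puts the hydroxyl group at C-3 rather than C-8.
That gives the hydroxyl at C-3; the double bond between C-1 and C-2.
Assembling the pieces gives dec-1-en-3-ol.

dec-1-en-3-ol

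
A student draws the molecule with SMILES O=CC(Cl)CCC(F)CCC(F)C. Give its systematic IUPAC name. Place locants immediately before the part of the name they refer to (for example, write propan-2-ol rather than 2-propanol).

Counting along the main chain through the –CHO group gives 9 carbons: the parent is nonane.
An aldehyde (terminal –CHO) is the principal characteristic group, giving the suffix -al.
Number the chain so that the aldehyde carbon is C-1 by definition.
This places a chloro group at C-2; fluoro groups at C-5 and C-8.
The substituents are ordered alphabetically, ignoring any di-/tri- multipliers.
Assembling the pieces gives 2-chloro-5,8-difluorononanal.

2-chloro-5,8-difluorononanal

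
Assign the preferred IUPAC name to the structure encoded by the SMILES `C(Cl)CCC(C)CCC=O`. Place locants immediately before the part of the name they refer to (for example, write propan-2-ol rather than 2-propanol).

7-chloro-4-methylheptanal

Counting along the main chain through the –CHO group gives 7 carbons: the parent is heptane.
The principal characteristic group is an aldehyde (terminal –CHO), named with the suffix -al.
Choose the numbering such that the aldehyde carbon is C-1 by definition.
That gives a chloro group at C-7; a methyl group at C-4.
Substituent prefixes are cited in alphabetical order (multiplying prefixes like di-/tri- are ignored for ordering).
Assembling the pieces gives 7-chloro-4-methylheptanal.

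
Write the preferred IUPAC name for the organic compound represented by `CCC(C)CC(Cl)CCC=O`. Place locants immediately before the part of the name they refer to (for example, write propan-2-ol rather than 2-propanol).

4-chloro-6-methyloctanal

The longest carbon chain that includes the –CHO group has 8 carbons, so the parent hydride is octane.
An aldehyde (terminal –CHO) is the principal characteristic group, giving the suffix -al.
The numbering direction is chosen so that the aldehyde carbon is C-1 by definition.
That gives a chloro group at C-4; a methyl group at C-6.
Prefixes are listed alphabetically: chloro, methyl.
Putting it together: 4-chloro-6-methyloctanal.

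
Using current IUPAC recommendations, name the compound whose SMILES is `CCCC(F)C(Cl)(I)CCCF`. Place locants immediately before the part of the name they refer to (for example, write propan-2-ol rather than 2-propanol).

4-chloro-1,5-difluoro-4-iodooctane

The parent chain contains 8 carbons (octane).
The numbering direction is chosen so that the substituent locant set {1,4,4,5} is lower than {4,5,5,8} at the first point of difference.
That gives a chloro group at C-4; fluoro groups at C-1 and C-5; an iodo group at C-4.
Prefixes are listed alphabetically: chloro, fluoro, iodo.
Assembling the pieces gives 4-chloro-1,5-difluoro-4-iodooctane.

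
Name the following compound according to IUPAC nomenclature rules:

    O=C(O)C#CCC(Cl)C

The longest carbon chain that includes the –COOH group and the multiple bond has 6 carbons, so the parent hydride is hexane.
The highest-priority functional group is a carboxylic acid (terminal –COOH), so the name ends in -oic acid.
A C≡C triple bond in the chain gives the infix -yne-.
Choose the numbering such that the carboxylic acid carbon is C-1 by definition.
That gives the triple bond between C-2 and C-3; a chloro group at C-5.
The name is 5-chlorohex-2-ynoic acid.

5-chlorohex-2-ynoic acid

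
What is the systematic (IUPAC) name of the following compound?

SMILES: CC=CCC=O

pent-3-enal

The longest carbon chain that includes the –CHO group and the multiple bond has 5 carbons, so the parent hydride is pentane.
An aldehyde (terminal –CHO) is the principal characteristic group, giving the suffix -al.
The chain contains a C=C double bond, so the unsaturation ending is -ene.
Choose the numbering such that the aldehyde carbon is C-1 by definition.
This places the double bond between C-3 and C-4.
Putting it together: pent-3-enal.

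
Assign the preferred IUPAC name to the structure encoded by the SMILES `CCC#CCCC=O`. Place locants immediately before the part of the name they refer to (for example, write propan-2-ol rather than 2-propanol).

hept-4-ynal

The longest chain bearing the –CHO group and the multiple bond is 7 carbons long (heptane).
An aldehyde (terminal –CHO) is the principal characteristic group, giving the suffix -al.
A C≡C triple bond in the chain gives the infix -yne-.
The numbering direction is chosen so that the aldehyde carbon is C-1 by definition.
That gives the triple bond between C-4 and C-5.
Assembling the pieces gives hept-4-ynal.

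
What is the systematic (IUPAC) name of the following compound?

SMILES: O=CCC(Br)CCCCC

3-bromooctanal

Counting along the main chain through the –CHO group gives 8 carbons: the parent is octane.
An aldehyde (terminal –CHO) is the principal characteristic group, giving the suffix -al.
The numbering direction is chosen so that the aldehyde carbon is C-1 by definition.
That gives a bromo group at C-3.
The name is 3-bromooctanal.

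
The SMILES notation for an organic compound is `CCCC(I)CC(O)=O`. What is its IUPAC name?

3-iodohexanoic acid

The longest carbon chain that includes the –COOH group has 6 carbons, so the parent hydride is hexane.
The principal characteristic group is a carboxylic acid (terminal –COOH), named with the suffix -oic acid.
Number the chain so that the carboxylic acid carbon is C-1 by definition.
With this numbering: an iodo group at C-3.
The name is 3-iodohexanoic acid.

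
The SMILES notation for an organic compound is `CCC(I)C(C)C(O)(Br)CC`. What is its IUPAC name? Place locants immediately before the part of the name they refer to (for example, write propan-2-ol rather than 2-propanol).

The longest chain bearing the –OH group is 7 carbons long (heptane).
An alcohol (–OH) is the principal characteristic group, giving the suffix -ol.
The numbering direction is chosen so that numbering from this end puts the hydroxyl group at C-3 rather than C-5.
That gives the hydroxyl at C-3; a bromo group at C-3; an iodo group at C-5; a methyl group at C-4.
The substituents are ordered alphabetically, ignoring any di-/tri- multipliers.
Putting it together: 3-bromo-5-iodo-4-methylheptan-3-ol.

3-bromo-5-iodo-4-methylheptan-3-ol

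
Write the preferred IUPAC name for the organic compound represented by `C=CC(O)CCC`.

hex-1-en-3-ol

The longest chain bearing the –OH group and the multiple bond is 6 carbons long (hexane).
The highest-priority functional group is an alcohol (–OH), so the name ends in -ol.
A C=C double bond in the chain gives the infix -ene-.
The numbering direction is chosen so that numbering from this end puts the hydroxyl group at C-3 rather than C-4.
That gives the hydroxyl at C-3; the double bond between C-1 and C-2.
Putting it together: hex-1-en-3-ol.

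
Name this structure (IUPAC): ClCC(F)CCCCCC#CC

The longest carbon chain that includes the multiple bond has 10 carbons, so the parent hydride is decane.
The chain contains a C≡C triple bond, so the unsaturation ending is -yne.
Choose the numbering such that numbering from this end puts the triple bond at C-2 rather than C-8.
With this numbering: the triple bond between C-2 and C-3; a chloro group at C-10; a fluoro group at C-9.
Substituent prefixes are cited in alphabetical order (multiplying prefixes like di-/tri- are ignored for ordering).
Assembling the pieces gives 10-chloro-9-fluorodec-2-yne.

10-chloro-9-fluorodec-2-yne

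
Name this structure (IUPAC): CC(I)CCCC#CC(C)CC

9-iodo-3-methyldec-4-yne

Counting along the main chain through the multiple bond gives 10 carbons: the parent is decane.
There is one C≡C triple bond, indicated by the ending -yne.
The numbering direction is chosen so that numbering from this end puts the triple bond at C-4 rather than C-6.
That gives the triple bond between C-4 and C-5; an iodo group at C-9; a methyl group at C-3.
Prefixes are listed alphabetically: iodo, methyl.
Putting it together: 9-iodo-3-methyldec-4-yne.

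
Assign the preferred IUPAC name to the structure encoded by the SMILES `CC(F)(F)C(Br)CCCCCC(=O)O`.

The longest carbon chain that includes the –COOH group has 9 carbons, so the parent hydride is nonane.
A carboxylic acid (terminal –COOH) is the principal characteristic group, giving the suffix -oic acid.
The numbering direction is chosen so that the carboxylic acid carbon is C-1 by definition.
That gives a bromo group at C-7; two fluoro groups at C-8.
Prefixes are listed alphabetically: bromo, fluoro.
Putting it together: 7-bromo-8,8-difluorononanoic acid.

7-bromo-8,8-difluorononanoic acid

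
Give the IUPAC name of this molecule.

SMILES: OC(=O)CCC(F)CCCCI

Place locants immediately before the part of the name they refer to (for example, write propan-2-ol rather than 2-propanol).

The longest chain bearing the –COOH group is 8 carbons long (octane).
A carboxylic acid (terminal –COOH) is the principal characteristic group, giving the suffix -oic acid.
The numbering direction is chosen so that the carboxylic acid carbon is C-1 by definition.
That gives a fluoro group at C-4; an iodo group at C-8.
Prefixes are listed alphabetically: fluoro, iodo.
The name is 4-fluoro-8-iodooctanoic acid.

4-fluoro-8-iodooctanoic acid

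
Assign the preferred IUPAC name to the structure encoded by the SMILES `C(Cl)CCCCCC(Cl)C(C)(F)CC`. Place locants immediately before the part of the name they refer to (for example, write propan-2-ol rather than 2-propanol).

1,7-dichloro-8-fluoro-8-methyldecane

The parent chain contains 10 carbons (decane).
Number the chain so that the substituent locant set {1,7,8,8} is lower than {3,3,4,10} at the first point of difference.
That gives chloro groups at C-1 and C-7; a fluoro group at C-8; a methyl group at C-8.
Prefixes are listed alphabetically: chloro, fluoro, methyl.
The name is 1,7-dichloro-8-fluoro-8-methyldecane.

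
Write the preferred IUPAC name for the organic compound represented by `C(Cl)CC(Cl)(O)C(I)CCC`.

1,3-dichloro-4-iodoheptan-3-ol

The longest chain bearing the –OH group is 7 carbons long (heptane).
The highest-priority functional group is an alcohol (–OH), so the name ends in -ol.
Choose the numbering such that numbering from this end puts the hydroxyl group at C-3 rather than C-5.
That gives the hydroxyl at C-3; chloro groups at C-1 and C-3; an iodo group at C-4.
Prefixes are listed alphabetically: chloro, iodo.
Assembling the pieces gives 1,3-dichloro-4-iodoheptan-3-ol.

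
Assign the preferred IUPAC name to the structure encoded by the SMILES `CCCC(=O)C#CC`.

The longest chain bearing the carbonyl and the multiple bond is 7 carbons long (heptane).
The principal characteristic group is a ketone (C=O on an internal carbon), named with the suffix -one.
The chain contains a C≡C triple bond, so the unsaturation ending is -yne.
Number the chain so that numbering from this end puts the triple bond at C-2 rather than C-5.
This places the carbonyl at C-4; the triple bond between C-2 and C-3.
Assembling the pieces gives hept-2-yn-4-one.

hept-2-yn-4-one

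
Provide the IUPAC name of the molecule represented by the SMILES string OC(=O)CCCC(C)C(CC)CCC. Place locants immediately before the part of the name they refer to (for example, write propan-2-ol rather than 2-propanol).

6-ethyl-5-methylnonanoic acid

The longest carbon chain that includes the –COOH group has 9 carbons, so the parent hydride is nonane.
The highest-priority functional group is a carboxylic acid (terminal –COOH), so the name ends in -oic acid.
The numbering direction is chosen so that the carboxylic acid carbon is C-1 by definition.
This places an ethyl group at C-6; a methyl group at C-5.
Substituent prefixes are cited in alphabetical order (multiplying prefixes like di-/tri- are ignored for ordering).
Assembling the pieces gives 6-ethyl-5-methylnonanoic acid.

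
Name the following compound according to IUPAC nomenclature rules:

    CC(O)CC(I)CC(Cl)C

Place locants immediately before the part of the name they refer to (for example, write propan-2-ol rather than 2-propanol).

6-chloro-4-iodoheptan-2-ol

The longest carbon chain that includes the –OH group has 7 carbons, so the parent hydride is heptane.
An alcohol (–OH) is the principal characteristic group, giving the suffix -ol.
Choose the numbering such that numbering from this end puts the hydroxyl group at C-2 rather than C-6.
With this numbering: the hydroxyl at C-2; a chloro group at C-6; an iodo group at C-4.
Substituent prefixes are cited in alphabetical order (multiplying prefixes like di-/tri- are ignored for ordering).
Putting it together: 6-chloro-4-iodoheptan-2-ol.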